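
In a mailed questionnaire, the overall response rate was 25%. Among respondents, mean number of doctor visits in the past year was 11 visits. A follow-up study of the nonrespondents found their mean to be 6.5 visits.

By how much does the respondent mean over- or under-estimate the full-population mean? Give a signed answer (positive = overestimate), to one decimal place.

Nonresponse fraction = 1 − 0.25 = 0.75.
Bias = (nonresponse fraction) × (respondent mean − nonrespondent mean)
     = 0.75 × (11 − 6.5) = 0.75 × 4.5 = 3.375.

+3.4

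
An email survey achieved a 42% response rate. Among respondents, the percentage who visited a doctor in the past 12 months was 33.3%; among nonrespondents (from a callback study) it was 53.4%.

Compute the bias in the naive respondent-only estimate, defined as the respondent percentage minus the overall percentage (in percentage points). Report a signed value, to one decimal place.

Nonresponse fraction = 1 − 0.42 = 0.58.
Bias = (nonresponse fraction) × (respondent percentage − nonrespondent percentage)
     = 0.58 × (33.3 − 53.4) = 0.58 × -20.1 = -11.658.

-11.7 percentage points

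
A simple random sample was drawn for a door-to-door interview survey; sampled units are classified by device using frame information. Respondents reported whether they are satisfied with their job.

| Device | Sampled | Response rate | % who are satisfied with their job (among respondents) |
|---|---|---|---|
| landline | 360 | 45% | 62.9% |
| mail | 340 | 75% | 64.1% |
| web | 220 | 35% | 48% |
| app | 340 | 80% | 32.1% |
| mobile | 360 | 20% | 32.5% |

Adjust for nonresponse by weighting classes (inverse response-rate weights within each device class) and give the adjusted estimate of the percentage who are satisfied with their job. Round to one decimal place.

47.9%

Weighting each respondent by the inverse class response rate inflates each class back to its sampled size, so the class weight is n_sampled:
  landline: 360 × 62.9 = 22,644
  mail: 340 × 64.1 = 21794
  web: 220 × 48 = 10,560
  app: 340 × 32.1 = 10,914
  mobile: 360 × 32.5 = 11,700
Adjusted estimate = 77,612 / 1,620 = 47.9086 → 47.9%.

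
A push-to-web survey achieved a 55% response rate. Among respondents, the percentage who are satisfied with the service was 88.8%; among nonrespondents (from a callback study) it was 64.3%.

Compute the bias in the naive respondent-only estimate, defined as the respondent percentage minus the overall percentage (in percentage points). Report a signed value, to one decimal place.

Nonresponse fraction = 1 − 0.55 = 0.45.
Bias = (nonresponse fraction) × (respondent percentage − nonrespondent percentage)
     = 0.45 × (88.8 − 64.3) = 0.45 × 24.5 = 11.025.

+11.0 percentage points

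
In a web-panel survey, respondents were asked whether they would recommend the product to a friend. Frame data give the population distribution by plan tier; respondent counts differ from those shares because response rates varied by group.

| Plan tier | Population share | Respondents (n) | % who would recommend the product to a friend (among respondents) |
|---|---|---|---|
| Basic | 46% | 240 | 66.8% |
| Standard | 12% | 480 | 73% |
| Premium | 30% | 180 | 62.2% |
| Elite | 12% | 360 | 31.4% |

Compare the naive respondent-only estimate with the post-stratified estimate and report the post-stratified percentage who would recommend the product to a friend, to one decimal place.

Unadjusted (pooled respondent) estimate weights by respondent counts:
  (240/1260)×66.8 + (480/1260)×73 + (180/1260)×62.2 + (360/1260)×31.4 = 58.3905%
Reweighting by population plan tier shares:
  0.46×66.8 + 0.12×73 + 0.3×62.2 + 0.12×31.4 = 61.916%

61.9%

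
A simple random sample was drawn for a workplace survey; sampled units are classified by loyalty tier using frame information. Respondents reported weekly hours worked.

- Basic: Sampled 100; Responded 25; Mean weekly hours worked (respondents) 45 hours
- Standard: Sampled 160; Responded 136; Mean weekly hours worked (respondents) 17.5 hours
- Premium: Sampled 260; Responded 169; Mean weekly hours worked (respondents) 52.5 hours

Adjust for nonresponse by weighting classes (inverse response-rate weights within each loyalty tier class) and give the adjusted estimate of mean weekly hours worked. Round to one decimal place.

40.3

Response rates by class: Basic 25/100 = 25%, Standard 136/160 = 85%, Premium 169/260 = 65%.
With weight = n_sampled/n_responded per class, the weighted class total is n_sampled:
  Basic: 100 × 45 = 4500
  Standard: 160 × 17.5 = 2800
  Premium: 260 × 52.5 = 13,650
Adjusted estimate = 20,950 / 520 = 40.2885 → 40.3.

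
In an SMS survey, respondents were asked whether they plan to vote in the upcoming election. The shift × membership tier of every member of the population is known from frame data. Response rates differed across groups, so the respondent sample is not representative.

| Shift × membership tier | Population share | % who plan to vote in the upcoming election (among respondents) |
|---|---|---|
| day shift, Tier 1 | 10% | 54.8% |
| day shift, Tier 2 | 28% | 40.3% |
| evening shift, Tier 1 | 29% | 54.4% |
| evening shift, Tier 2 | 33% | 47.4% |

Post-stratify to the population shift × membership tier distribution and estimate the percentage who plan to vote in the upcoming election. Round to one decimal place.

Each cell contributes population-share × respondent value:
  day shift, Tier 1: 0.1 × 54.8 = 5.48
  day shift, Tier 2: 0.28 × 40.3 = 11.284
  evening shift, Tier 1: 0.29 × 54.4 = 15.776
  evening shift, Tier 2: 0.33 × 47.4 = 15.642
Post-stratified estimate = 48.182 → 48.2%.

48.2%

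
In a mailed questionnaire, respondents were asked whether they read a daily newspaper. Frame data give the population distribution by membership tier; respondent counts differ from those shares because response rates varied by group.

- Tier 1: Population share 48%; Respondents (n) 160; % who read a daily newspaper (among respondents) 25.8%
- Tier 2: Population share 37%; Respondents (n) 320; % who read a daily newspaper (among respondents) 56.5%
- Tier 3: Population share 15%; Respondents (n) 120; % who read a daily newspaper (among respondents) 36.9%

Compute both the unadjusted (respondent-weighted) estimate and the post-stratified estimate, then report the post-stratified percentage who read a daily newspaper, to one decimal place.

38.8%

Naive respondent-only estimate (weights = respondent counts):
  (160/600)×25.8 + (320/600)×56.5 + (120/600)×36.9 = 44.3933%
Post-stratifying to population shares instead:
  0.48×25.8 + 0.37×56.5 + 0.15×36.9 = 38.824%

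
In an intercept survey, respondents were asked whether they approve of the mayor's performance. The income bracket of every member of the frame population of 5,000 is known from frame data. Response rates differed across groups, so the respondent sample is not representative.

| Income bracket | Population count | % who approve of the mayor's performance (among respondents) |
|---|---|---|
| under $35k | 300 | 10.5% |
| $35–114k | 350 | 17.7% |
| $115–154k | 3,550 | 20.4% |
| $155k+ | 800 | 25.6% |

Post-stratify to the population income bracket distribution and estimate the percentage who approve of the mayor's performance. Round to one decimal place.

Reweight to the known income bracket distribution:
  under $35k: (300/5,000) × 10.5 = 0.63
  $35–114k: (350/5,000) × 17.7 = 1.239
  $115–154k: (3,550/5,000) × 20.4 = 14.484
  $155k+: (800/5,000) × 25.6 = 4.096
Post-stratified estimate = 20.449 → 20.4%.

20.4%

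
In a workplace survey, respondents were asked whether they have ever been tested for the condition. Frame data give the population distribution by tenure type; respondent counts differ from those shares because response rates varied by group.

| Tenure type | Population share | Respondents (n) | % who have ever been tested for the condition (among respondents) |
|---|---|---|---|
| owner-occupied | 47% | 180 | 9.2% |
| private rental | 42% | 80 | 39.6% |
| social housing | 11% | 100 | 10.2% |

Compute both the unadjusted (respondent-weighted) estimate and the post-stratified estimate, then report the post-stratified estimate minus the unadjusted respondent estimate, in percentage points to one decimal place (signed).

+5.8 percentage points

Without adjustment, the pooled respondent share is:
  (180/360)×9.2 + (80/360)×39.6 + (100/360)×10.2 = 16.2333%
Post-stratifying to population shares instead:
  0.47×9.2 + 0.42×39.6 + 0.11×10.2 = 22.078%
Difference = 22.078 − 16.2333 = 5.8447 pp.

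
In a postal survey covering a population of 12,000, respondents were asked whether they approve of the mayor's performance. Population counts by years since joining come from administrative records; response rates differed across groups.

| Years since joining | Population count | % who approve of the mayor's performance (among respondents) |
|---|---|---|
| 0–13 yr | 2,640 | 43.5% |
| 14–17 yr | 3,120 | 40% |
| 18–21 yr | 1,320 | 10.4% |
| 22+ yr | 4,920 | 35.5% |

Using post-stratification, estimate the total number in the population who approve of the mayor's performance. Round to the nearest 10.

Estimated count per cell = population count × respondent percentage:
  0–13 yr: 2,640 × 43.5% = 1148.4
  14–17 yr: 3,120 × 40% = 1248
  18–21 yr: 1,320 × 10.4% = 137.28
  22+ yr: 4,920 × 35.5% = 1746.6
Estimated total = 4280.28 → 4,280.

4,280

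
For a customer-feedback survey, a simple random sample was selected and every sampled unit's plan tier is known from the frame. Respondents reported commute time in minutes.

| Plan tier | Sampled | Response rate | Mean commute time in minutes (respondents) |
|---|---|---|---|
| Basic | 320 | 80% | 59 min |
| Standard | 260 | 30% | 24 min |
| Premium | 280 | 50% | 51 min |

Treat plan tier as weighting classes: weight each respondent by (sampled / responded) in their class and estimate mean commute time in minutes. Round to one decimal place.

Weighting each respondent by the inverse class response rate inflates each class back to its sampled size, so the class weight is n_sampled:
  Basic: 320 × 59 = 18,880
  Standard: 260 × 24 = 6240
  Premium: 280 × 51 = 14,280
Adjusted estimate = 39,400 / 860 = 45.814 → 45.8.

45.8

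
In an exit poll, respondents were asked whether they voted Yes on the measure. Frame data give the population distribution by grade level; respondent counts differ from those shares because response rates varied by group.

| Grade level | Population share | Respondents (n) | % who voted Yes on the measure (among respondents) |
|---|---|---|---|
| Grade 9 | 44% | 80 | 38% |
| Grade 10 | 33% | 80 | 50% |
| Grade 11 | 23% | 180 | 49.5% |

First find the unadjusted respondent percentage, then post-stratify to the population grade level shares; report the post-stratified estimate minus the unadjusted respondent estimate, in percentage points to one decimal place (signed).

-2.3 percentage points

Without adjustment, the pooled respondent share is:
  (80/340)×38 + (80/340)×50 + (180/340)×49.5 = 46.9118%
Post-stratifying to population shares instead:
  0.44×38 + 0.33×50 + 0.23×49.5 = 44.605%
Difference = 44.605 − 46.9118 = -2.3068 pp.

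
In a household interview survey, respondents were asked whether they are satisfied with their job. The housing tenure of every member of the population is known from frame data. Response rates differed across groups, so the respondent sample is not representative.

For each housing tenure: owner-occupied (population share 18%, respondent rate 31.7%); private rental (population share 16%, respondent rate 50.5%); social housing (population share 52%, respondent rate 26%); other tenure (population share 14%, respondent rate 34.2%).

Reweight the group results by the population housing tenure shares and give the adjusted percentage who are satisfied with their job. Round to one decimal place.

32.1%

Weight each group's respondent value by its population share:
  owner-occupied: 0.18 × 31.7 = 5.706
  private rental: 0.16 × 50.5 = 8.08
  social housing: 0.52 × 26 = 13.52
  other tenure: 0.14 × 34.2 = 4.788
Post-stratified estimate = 32.094 → 32.1%.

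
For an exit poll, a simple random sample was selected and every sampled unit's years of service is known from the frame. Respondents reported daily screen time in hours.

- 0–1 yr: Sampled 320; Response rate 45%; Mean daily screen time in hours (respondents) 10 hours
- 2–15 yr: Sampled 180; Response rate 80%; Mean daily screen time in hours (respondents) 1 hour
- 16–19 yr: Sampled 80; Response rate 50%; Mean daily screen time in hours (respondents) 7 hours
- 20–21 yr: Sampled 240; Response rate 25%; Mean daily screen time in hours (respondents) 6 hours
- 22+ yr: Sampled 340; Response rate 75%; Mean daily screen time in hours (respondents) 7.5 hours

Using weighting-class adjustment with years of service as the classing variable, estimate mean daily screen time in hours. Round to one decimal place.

6.8

With weight = n_sampled/n_responded per class, the weighted class total is n_sampled:
  0–1 yr: 320 × 10 = 3200
  2–15 yr: 180 × 1 = 180
  16–19 yr: 80 × 7 = 560
  20–21 yr: 240 × 6 = 1440
  22+ yr: 340 × 7.5 = 2550
Adjusted estimate = 7930 / 1,160 = 6.83621 → 6.8.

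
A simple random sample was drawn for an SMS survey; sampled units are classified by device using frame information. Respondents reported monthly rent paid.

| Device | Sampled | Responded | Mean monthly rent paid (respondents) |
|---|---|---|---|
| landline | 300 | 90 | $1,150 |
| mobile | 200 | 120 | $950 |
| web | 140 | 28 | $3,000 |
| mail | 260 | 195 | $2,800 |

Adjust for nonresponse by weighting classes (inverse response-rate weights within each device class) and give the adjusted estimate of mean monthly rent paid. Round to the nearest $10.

Response rates by class: landline 90/300 = 30%, mobile 120/200 = 60%, web 28/140 = 20%, mail 195/260 = 75%.
Weighting each respondent by the inverse class response rate inflates each class back to its sampled size, so the class weight is n_sampled:
  landline: 300 × 1150 = 345,000
  mobile: 200 × 950 = 190,000
  web: 140 × 3000 = 420,000
  mail: 260 × 2800 = 728,000
Adjusted estimate = 1,683,000 / 900 = 1870 → $1,870.

$1,870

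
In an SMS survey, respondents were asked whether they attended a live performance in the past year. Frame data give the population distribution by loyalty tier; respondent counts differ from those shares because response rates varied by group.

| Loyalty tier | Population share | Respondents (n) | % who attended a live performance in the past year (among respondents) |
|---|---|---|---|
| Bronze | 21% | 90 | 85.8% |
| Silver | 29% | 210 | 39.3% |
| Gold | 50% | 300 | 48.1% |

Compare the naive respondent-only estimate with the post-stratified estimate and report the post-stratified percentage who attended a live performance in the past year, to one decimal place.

53.5%

Unadjusted (pooled respondent) estimate weights by respondent counts:
  (90/600)×85.8 + (210/600)×39.3 + (300/600)×48.1 = 50.675%
Post-stratifying to population shares instead:
  0.21×85.8 + 0.29×39.3 + 0.5×48.1 = 53.465%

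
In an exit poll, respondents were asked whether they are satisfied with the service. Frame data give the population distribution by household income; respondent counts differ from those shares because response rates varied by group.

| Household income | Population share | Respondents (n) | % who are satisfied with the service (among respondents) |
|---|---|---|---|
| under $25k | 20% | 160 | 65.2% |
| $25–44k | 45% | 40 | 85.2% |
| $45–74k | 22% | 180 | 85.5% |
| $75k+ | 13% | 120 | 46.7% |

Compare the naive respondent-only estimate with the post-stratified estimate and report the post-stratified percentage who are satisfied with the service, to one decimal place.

76.3%

Without adjustment, the pooled respondent share is:
  (160/500)×65.2 + (40/500)×85.2 + (180/500)×85.5 + (120/500)×46.7 = 69.668%
Post-stratified estimate weights by population shares:
  0.2×65.2 + 0.45×85.2 + 0.22×85.5 + 0.13×46.7 = 76.261%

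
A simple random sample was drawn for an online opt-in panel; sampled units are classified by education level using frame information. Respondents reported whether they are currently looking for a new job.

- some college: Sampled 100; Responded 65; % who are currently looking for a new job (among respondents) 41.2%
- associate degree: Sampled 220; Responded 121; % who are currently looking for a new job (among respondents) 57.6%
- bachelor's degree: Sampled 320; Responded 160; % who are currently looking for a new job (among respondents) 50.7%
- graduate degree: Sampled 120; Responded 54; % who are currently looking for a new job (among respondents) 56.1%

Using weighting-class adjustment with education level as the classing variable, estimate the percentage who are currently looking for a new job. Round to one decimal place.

52.3%

Response rates by class: some college 65/100 = 65%, associate degree 121/220 = 55%, bachelor's degree 160/320 = 50%, graduate degree 54/120 = 45%.
With weight = n_sampled/n_responded per class, the weighted class total is n_sampled:
  some college: 100 × 41.2 = 4120
  associate degree: 220 × 57.6 = 12,672
  bachelor's degree: 320 × 50.7 = 16,224
  graduate degree: 120 × 56.1 = 6732
Adjusted estimate = 39,748 / 760 = 52.3 → 52.3%.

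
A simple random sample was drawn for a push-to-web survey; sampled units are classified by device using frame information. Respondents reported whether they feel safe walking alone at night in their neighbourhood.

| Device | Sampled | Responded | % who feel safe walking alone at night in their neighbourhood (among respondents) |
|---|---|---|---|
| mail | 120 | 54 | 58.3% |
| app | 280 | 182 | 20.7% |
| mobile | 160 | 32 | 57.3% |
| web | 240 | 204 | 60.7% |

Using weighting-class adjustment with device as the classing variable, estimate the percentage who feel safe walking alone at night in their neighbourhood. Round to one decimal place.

Class response rates: mail 54/120 = 45%, app 182/280 = 65%, mobile 32/160 = 20%, web 204/240 = 85%.
With weight = n_sampled/n_responded per class, the weighted class total is n_sampled:
  mail: 120 × 58.3 = 6996
  app: 280 × 20.7 = 5796
  mobile: 160 × 57.3 = 9168
  web: 240 × 60.7 = 14,568
Adjusted estimate = 36,528 / 800 = 45.66 → 45.7%.

45.7%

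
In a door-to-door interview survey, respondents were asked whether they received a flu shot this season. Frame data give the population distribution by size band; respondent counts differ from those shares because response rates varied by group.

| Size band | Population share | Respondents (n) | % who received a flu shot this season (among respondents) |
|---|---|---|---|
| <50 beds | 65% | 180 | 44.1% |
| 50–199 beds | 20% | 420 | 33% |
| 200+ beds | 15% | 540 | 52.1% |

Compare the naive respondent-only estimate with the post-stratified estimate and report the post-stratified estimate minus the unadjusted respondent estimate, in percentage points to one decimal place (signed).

-0.7 percentage points

Unadjusted (pooled respondent) estimate weights by respondent counts:
  (180/1140)×44.1 + (420/1140)×33 + (540/1140)×52.1 = 43.8%
Post-stratified estimate weights by population shares:
  0.65×44.1 + 0.2×33 + 0.15×52.1 = 43.08%
Difference = 43.08 − 43.8 = -0.72 pp.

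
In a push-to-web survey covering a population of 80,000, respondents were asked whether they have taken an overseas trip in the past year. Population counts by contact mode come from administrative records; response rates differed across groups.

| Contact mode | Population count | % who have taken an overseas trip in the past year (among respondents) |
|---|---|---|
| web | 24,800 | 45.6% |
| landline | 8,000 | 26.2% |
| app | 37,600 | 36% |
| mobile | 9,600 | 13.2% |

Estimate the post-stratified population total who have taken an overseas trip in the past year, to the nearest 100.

28,200

Each cell contributes its population count × the respondent rate:
  web: 24,800 × 45.6% = 11308.8
  landline: 8,000 × 26.2% = 2096
  app: 37,600 × 36% = 13,536
  mobile: 9,600 × 13.2% = 1267.2
Estimated total = 28,208 → 28,200.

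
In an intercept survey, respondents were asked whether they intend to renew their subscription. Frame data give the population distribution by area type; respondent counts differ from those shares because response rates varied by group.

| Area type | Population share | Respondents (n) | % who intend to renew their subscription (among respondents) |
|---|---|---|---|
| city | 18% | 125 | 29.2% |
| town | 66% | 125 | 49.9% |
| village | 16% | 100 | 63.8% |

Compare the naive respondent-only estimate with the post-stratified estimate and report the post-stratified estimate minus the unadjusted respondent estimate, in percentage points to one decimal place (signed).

Naive respondent-only estimate (weights = respondent counts):
  (125/350)×29.2 + (125/350)×49.9 + (100/350)×63.8 = 46.4786%
Post-stratified estimate weights by population shares:
  0.18×29.2 + 0.66×49.9 + 0.16×63.8 = 48.398%
Difference = 48.398 − 46.4786 = 1.9194 pp.

+1.9 percentage points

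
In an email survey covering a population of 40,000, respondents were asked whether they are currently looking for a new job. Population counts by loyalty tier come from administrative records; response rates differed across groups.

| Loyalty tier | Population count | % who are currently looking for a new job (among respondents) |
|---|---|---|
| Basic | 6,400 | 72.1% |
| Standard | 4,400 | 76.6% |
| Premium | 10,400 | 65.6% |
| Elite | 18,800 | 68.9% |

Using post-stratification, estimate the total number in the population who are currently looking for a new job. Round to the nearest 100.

Each cell contributes its population count × the respondent rate:
  Basic: 6,400 × 72.1% = 4614.4
  Standard: 4,400 × 76.6% = 3370.4
  Premium: 10,400 × 65.6% = 6822.4
  Elite: 18,800 × 68.9% = 12953.2
Estimated total = 27760.4 → 27,800.

27,800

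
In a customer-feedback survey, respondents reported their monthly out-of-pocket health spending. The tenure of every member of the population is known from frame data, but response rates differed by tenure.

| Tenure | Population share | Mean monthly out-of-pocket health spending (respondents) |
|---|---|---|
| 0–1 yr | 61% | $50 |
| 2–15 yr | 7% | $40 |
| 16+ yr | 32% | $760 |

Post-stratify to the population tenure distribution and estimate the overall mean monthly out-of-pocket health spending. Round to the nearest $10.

$280

Post-stratification weights by population share, not respondent share:
  0–1 yr: 0.61 × 50 = 30.5
  2–15 yr: 0.07 × 40 = 2.8
  16+ yr: 0.32 × 760 = 243.2
Post-stratified estimate = 276.5 → $280.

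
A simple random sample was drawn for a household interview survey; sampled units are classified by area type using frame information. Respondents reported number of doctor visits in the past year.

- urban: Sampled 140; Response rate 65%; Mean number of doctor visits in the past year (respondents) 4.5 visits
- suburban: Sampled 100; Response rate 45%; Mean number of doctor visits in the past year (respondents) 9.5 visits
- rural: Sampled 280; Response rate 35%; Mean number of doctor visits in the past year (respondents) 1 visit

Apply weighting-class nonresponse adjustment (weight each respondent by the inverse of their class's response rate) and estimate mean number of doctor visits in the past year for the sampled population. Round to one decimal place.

Each respondent's weight = sampled/responded in their class; summing within a class gives n_sampled, so:
  urban: 140 × 4.5 = 630
  suburban: 100 × 9.5 = 950
  rural: 280 × 1 = 280
Adjusted estimate = 1860 / 520 = 3.57692 → 3.6.

3.6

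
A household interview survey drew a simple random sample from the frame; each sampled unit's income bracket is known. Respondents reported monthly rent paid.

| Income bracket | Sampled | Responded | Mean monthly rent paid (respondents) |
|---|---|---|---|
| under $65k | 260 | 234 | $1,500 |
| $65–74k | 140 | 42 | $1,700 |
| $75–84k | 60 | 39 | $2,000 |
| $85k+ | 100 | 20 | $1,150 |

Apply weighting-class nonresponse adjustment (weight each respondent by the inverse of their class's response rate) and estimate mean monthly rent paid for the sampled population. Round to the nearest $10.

Class response rates: under $65k 234/260 = 90%, $65–74k 42/140 = 30%, $75–84k 39/60 = 65%, $85k+ 20/100 = 20%.
Each respondent's weight = sampled/responded in their class; summing within a class gives n_sampled, so:
  under $65k: 260 × 1500 = 390,000
  $65–74k: 140 × 1700 = 238,000
  $75–84k: 60 × 2000 = 120,000
  $85k+: 100 × 1150 = 115,000
Adjusted estimate = 863,000 / 560 = 1541.07 → $1,540.

$1,540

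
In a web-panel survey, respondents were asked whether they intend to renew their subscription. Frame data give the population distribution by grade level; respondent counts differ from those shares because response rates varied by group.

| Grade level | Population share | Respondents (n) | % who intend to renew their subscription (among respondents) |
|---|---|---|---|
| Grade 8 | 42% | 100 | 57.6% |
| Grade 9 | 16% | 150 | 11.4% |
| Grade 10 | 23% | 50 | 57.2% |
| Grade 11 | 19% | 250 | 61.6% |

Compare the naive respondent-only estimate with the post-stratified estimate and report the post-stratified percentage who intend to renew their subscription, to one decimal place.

Unadjusted (pooled respondent) estimate weights by respondent counts:
  (100/550)×57.6 + (150/550)×11.4 + (50/550)×57.2 + (250/550)×61.6 = 46.7818%
Reweighting by population grade level shares:
  0.42×57.6 + 0.16×11.4 + 0.23×57.2 + 0.19×61.6 = 50.876%

50.9%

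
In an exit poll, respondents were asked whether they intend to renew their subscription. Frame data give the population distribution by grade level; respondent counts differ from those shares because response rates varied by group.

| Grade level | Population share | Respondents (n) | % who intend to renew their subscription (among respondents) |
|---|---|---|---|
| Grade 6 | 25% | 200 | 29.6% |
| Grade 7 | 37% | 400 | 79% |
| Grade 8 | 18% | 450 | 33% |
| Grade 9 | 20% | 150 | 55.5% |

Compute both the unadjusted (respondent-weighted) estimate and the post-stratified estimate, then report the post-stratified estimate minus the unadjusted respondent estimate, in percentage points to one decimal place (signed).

+3.1 percentage points

Naive respondent-only estimate (weights = respondent counts):
  (200/1200)×29.6 + (400/1200)×79 + (450/1200)×33 + (150/1200)×55.5 = 50.5792%
Post-stratifying to population shares instead:
  0.25×29.6 + 0.37×79 + 0.18×33 + 0.2×55.5 = 53.67%
Difference = 53.67 − 50.5792 = 3.0908 pp.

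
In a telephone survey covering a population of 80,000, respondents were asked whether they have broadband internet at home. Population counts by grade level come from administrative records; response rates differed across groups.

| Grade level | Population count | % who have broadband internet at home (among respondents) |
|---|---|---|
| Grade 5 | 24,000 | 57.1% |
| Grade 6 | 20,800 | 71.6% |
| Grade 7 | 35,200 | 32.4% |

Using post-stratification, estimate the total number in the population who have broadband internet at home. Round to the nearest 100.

40,000

Apply each group's respondent rate to its population count:
  Grade 5: 24,000 × 57.1% = 13,704
  Grade 6: 20,800 × 71.6% = 14892.8
  Grade 7: 35,200 × 32.4% = 11404.8
Estimated total = 40001.6 → 40,000.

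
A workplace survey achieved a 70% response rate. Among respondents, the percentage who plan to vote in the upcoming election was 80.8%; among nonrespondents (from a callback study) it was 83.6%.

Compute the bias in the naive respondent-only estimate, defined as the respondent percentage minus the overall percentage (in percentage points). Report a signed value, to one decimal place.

Nonresponse fraction = 1 − 0.7 = 0.3.
Bias = (nonresponse fraction) × (respondent percentage − nonrespondent percentage)
     = 0.3 × (80.8 − 83.6) = 0.3 × -2.8 = -0.84.

-0.8 percentage points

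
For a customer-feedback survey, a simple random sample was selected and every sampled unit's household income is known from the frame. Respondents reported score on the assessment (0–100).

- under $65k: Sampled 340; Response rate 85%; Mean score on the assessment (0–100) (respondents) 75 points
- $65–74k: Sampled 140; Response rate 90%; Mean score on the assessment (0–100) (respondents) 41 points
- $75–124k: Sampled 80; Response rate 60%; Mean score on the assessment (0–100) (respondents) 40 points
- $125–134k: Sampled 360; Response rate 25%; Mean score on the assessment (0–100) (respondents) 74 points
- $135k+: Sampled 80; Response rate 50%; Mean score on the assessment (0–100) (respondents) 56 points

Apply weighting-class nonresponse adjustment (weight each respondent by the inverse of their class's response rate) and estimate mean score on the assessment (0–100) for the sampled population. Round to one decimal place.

65.6

Inverse-response-rate weighting restores each class to its sampled count, so class totals weight by n_sampled:
  under $65k: 340 × 75 = 25,500
  $65–74k: 140 × 41 = 5740
  $75–124k: 80 × 40 = 3200
  $125–134k: 360 × 74 = 26,640
  $135k+: 80 × 56 = 4480
Adjusted estimate = 65,560 / 1,000 = 65.56 → 65.6.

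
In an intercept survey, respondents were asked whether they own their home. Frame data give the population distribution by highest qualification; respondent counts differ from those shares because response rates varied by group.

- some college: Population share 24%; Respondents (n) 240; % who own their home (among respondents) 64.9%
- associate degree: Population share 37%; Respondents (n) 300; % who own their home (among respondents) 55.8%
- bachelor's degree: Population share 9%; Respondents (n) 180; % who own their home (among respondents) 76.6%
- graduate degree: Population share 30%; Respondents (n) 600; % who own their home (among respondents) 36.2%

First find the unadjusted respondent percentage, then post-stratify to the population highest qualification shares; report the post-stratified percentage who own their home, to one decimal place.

Unadjusted (pooled respondent) estimate weights by respondent counts:
  (240/1320)×64.9 + (300/1320)×55.8 + (180/1320)×76.6 + (600/1320)×36.2 = 51.3818%
Post-stratifying to population shares instead:
  0.24×64.9 + 0.37×55.8 + 0.09×76.6 + 0.3×36.2 = 53.976%

54.0%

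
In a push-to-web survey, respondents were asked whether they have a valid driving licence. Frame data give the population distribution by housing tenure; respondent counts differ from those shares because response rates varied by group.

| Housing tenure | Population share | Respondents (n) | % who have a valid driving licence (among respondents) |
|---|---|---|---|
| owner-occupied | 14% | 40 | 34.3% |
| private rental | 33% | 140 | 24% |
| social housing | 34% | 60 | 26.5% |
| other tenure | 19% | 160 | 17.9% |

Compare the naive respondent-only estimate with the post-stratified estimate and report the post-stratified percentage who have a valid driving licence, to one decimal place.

Unadjusted (pooled respondent) estimate weights by respondent counts:
  (40/400)×34.3 + (140/400)×24 + (60/400)×26.5 + (160/400)×17.9 = 22.965%
Post-stratifying to population shares instead:
  0.14×34.3 + 0.33×24 + 0.34×26.5 + 0.19×17.9 = 25.133%

25.1%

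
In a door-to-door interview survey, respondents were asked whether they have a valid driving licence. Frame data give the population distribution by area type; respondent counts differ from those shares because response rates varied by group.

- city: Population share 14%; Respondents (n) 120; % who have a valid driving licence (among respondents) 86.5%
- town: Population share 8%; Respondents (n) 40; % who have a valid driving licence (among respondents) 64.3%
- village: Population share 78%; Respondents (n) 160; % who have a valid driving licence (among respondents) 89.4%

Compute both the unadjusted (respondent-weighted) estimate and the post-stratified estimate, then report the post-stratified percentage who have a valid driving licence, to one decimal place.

87.0%

Unadjusted (pooled respondent) estimate weights by respondent counts:
  (120/320)×86.5 + (40/320)×64.3 + (160/320)×89.4 = 85.175%
Post-stratifying to population shares instead:
  0.14×86.5 + 0.08×64.3 + 0.78×89.4 = 86.986%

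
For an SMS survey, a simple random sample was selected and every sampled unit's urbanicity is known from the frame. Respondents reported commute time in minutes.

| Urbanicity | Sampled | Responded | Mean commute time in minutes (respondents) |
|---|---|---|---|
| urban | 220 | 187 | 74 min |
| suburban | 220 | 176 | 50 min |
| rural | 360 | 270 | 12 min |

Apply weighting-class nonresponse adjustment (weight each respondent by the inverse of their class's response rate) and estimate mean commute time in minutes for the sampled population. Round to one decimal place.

39.5

Response rates by class: urban 187/220 = 85%, suburban 176/220 = 80%, rural 270/360 = 75%.
With weight = n_sampled/n_responded per class, the weighted class total is n_sampled:
  urban: 220 × 74 = 16,280
  suburban: 220 × 50 = 11,000
  rural: 360 × 12 = 4320
Adjusted estimate = 31,600 / 800 = 39.5 → 39.5.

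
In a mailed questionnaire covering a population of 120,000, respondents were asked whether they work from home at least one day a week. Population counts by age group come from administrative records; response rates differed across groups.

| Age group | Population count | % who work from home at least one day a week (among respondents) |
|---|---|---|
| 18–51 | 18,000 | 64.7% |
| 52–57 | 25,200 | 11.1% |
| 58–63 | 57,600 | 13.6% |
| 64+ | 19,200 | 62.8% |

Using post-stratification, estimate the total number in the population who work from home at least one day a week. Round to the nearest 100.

Apply each group's respondent rate to its population count:
  18–51: 18,000 × 64.7% = 11,646
  52–57: 25,200 × 11.1% = 2797.2
  58–63: 57,600 × 13.6% = 7833.6
  64+: 19,200 × 62.8% = 12057.6
Estimated total = 34334.4 → 34,300.

34,300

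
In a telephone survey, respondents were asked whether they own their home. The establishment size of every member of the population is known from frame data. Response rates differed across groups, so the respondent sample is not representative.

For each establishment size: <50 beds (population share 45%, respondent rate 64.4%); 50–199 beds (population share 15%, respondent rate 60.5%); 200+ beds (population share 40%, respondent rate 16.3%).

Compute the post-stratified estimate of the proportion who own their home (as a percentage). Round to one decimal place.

44.6%

Weight each group's respondent value by its population share:
  <50 beds: 0.45 × 64.4 = 28.98
  50–199 beds: 0.15 × 60.5 = 9.075
  200+ beds: 0.4 × 16.3 = 6.52
Post-stratified estimate = 44.575 → 44.6%.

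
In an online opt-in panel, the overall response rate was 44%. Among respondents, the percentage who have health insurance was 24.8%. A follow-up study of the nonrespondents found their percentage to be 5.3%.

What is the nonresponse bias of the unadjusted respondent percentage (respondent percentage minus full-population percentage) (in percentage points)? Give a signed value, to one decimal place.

+10.9 percentage points

Nonresponse fraction = 1 − 0.44 = 0.56.
Bias = (nonresponse fraction) × (respondent percentage − nonrespondent percentage)
     = 0.56 × (24.8 − 5.3) = 0.56 × 19.5 = 10.92.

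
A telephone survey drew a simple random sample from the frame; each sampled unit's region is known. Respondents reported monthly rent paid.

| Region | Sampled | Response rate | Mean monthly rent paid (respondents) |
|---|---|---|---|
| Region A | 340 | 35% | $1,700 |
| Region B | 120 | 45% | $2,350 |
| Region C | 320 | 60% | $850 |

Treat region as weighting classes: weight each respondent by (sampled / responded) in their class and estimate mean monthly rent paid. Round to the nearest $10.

$1,450

Each respondent's weight = sampled/responded in their class; summing within a class gives n_sampled, so:
  Region A: 340 × 1700 = 578,000
  Region B: 120 × 2350 = 282,000
  Region C: 320 × 850 = 272,000
Adjusted estimate = 1,132,000 / 780 = 1451.28 → $1,450.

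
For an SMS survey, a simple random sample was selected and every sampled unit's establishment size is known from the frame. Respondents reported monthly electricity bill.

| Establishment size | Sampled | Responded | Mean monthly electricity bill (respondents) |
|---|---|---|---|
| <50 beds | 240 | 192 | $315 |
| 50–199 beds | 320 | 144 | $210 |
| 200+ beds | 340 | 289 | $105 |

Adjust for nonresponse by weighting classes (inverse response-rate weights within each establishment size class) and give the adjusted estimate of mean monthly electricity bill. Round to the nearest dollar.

$198

Response rates by class: <50 beds 192/240 = 80%, 50–199 beds 144/320 = 45%, 200+ beds 289/340 = 85%.
With weight = n_sampled/n_responded per class, the weighted class total is n_sampled:
  <50 beds: 240 × 315 = 75,600
  50–199 beds: 320 × 210 = 67,200
  200+ beds: 340 × 105 = 35,700
Adjusted estimate = 178,500 / 900 = 198.333 → $198.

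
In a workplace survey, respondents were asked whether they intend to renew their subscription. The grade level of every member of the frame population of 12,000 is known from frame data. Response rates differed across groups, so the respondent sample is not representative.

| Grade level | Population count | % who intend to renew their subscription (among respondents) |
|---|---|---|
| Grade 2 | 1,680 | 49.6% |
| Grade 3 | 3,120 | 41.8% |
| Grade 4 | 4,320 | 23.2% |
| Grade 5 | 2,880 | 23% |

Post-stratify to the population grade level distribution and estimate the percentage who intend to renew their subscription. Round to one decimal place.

31.7%

Reweight to the known grade level distribution:
  Grade 2: (1,680/12,000) × 49.6 = 6.944
  Grade 3: (3,120/12,000) × 41.8 = 10.868
  Grade 4: (4,320/12,000) × 23.2 = 8.352
  Grade 5: (2,880/12,000) × 23 = 5.52
Post-stratified estimate = 31.684 → 31.7%.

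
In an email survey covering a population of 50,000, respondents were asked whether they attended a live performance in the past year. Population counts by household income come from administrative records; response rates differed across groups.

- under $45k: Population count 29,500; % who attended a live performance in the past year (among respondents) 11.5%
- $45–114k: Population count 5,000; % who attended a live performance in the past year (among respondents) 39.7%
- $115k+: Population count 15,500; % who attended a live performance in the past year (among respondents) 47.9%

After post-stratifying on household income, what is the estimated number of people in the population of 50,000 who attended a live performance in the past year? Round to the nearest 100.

Apply each group's respondent rate to its population count:
  under $45k: 29,500 × 11.5% = 3392.5
  $45–114k: 5,000 × 39.7% = 1985
  $115k+: 15,500 × 47.9% = 7424.5
Estimated total = 12,802 → 12,800.

12,800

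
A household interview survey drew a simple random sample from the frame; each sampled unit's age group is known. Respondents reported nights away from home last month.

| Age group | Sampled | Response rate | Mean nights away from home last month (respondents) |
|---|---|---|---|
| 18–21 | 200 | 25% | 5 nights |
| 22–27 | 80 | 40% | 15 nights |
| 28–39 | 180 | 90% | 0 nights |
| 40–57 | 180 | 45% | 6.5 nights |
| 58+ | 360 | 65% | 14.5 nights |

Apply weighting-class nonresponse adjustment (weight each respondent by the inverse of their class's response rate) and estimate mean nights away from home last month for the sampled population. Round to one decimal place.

Inverse-response-rate weighting restores each class to its sampled count, so class totals weight by n_sampled:
  18–21: 200 × 5 = 1000
  22–27: 80 × 15 = 1200
  28–39: 180 × 0 = 0
  40–57: 180 × 6.5 = 1170
  58+: 360 × 14.5 = 5220
Adjusted estimate = 8590 / 1,000 = 8.59 → 8.6.

8.6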